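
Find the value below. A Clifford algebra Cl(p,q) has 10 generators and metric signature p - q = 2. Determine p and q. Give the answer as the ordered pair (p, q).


We need p + q = 10 and p - q = 2.
Adding: 2p = 10 + 2 = 12, so p = 6.
Then q = 10 - 6 = 4.
(p, q) = (6, 4)


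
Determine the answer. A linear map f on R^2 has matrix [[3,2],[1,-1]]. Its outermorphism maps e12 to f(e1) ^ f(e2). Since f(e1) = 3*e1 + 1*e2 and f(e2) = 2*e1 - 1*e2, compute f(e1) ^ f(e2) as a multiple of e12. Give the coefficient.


The outermorphism of a linear map f sends e1^e2 to f(e1)^f(e2).
f(e1) = 3*e1 + 1*e2
f(e2) = 2*e1 - 1*e2
f(e1) ^ f(e2) = (3*e1 + 1*e2) ^ (2*e1 - 1*e2)
= 3*(-1)*e12 + 1*2*e21
= (-3 - 2)*e12
= -5*e12
Coefficient = -5


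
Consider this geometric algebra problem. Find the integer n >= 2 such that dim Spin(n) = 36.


dim Spin(n) = dim so(n) = n(n-1)/2.
Solve n(n-1)/2 = 36, i.e. n^2 - n - 72 = 0.
Discriminant = 1 + 8*36 = 289
n = (1 + sqrt(289))/2 = (1 + 17)/2 = 9


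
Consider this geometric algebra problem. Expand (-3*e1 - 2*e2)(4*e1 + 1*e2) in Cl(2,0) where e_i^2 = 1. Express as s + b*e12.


Expand: (-3*e1 - 2*e2)(4*e1 + 1*e2)
= (-3)*4*e1e1 + (-3)*1*e1e2 + (-2)*4*e2e1 + (-2)*1*e2e2
Using e1^2 = e2^2 = 1, e2e1 = -e1e2:
Scalar part s = (-3)*4 + (-2)*1 = -12 + (-2) = -14
Bivector part b = (-3)*1 - (-2)*4 = -3 - (-8) = 5
uv = -14 + 5*e12


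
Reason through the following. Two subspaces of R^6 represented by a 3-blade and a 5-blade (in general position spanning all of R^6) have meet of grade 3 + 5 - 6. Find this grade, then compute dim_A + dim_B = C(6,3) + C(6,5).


Meet grade = grade(A) + grade(B) - n
= 3 + 5 - 6 = 2
C(6,3) = 20
C(6,5) = 6
dim_A + dim_B = 20 + 6 = 26


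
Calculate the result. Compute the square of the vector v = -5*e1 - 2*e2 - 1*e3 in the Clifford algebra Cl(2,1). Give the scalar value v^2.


v^2 = sum of c_i^2 * e_i^2
Positive signature terms (e_i^2 = +1): (-5)^2 + (-2)^2 = 29
Negative signature terms (e_j^2 = -1): (-1)^2 = 1
v^2 = 29 - 1 = 28


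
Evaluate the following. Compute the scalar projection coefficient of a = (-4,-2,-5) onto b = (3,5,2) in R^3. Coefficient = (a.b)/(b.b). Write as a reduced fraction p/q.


Projection coefficient = (a . b) / (b . b)
a . b = (-4)*3 + (-2)*5 + (-5)*2
= -12 + (-10) + (-10) = -32
b . b = 3^2 + 5^2 + 2^2
= 9 + 25 + 4 = 38
Coefficient = -32/38
In lowest terms: -16/19


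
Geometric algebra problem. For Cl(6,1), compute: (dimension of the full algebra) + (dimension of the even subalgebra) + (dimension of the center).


n = 6 + 1 = 7
Total dim = 2^7 = 128
Even subalgebra dim = 2^6 = 64
n is odd, so center dim = 2
Sum = 128 + 64 + 2 = 194


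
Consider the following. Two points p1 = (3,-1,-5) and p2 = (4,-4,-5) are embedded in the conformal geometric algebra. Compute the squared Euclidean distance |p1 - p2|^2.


p1 - p2 = (-1, 3, 0)
|p1 - p2|^2 = (-1)^2 + 3^2 + 0^2
= 1 + 9 + 0
= 10


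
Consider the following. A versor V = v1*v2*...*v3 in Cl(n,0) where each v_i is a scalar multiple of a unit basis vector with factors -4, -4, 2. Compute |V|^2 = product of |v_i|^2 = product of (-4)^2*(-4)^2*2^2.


Each vector v_i has |v_i|^2 = s_i^2
Squared scales: (-4)^2 = 16, (-4)^2 = 16, 2^2 = 4
|V|^2 = 16 * 16 * 4
= 1024


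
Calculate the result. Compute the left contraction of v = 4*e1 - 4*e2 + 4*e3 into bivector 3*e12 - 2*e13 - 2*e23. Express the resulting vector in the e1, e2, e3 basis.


Left contraction v _| B = <vB>_1 (grade-1 part of the geometric product vB).
Using e1_|e12 = e2, e2_|e12 = -e1, e1_|e13 = e3, e3_|e13 = -e1, e2_|e23 = e3, e3_|e23 = -e2:
e1 coeff: -v2*b12 - v3*b13 = -(-4)*(3) - (4)*(-2) = 20
e2 coeff: v1*b12 - v3*b23 = (4)*(3) - (4)*(-2) = 20
e3 coeff: v1*b13 + v2*b23 = (4)*(-2) + (-4)*(-2) = 0
v _| B = 20*e1 + 20*e2 + 0*e3


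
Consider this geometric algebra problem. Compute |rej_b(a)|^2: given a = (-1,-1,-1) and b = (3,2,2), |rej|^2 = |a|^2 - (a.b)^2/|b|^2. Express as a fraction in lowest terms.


|a|^2 = (-1)^2 + (-1)^2 + (-1)^2 = 3
|b|^2 = 3^2 + 2^2 + 2^2 = 17
a . b = (-1)*3 + (-1)*2 + (-1)*2 = -7
(a.b)^2 = (-7)^2 = 49
|rej|^2 = 3 - 49/17
= (51 - 49)/17
= 2/17
In lowest terms: 2/17


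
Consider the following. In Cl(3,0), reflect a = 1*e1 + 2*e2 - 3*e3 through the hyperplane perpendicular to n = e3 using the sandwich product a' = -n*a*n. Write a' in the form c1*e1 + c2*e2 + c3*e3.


Reflection formula: a' = -n*a*n, with n = e3 (unit vector, n^2 = 1).
For reflection through hyperplane perp to e3:
The component along e3 flips sign, others stay.
a = (1, 2, -3)
a' = (1, 2, 3)
a' = 1*e1 + 2*e2 + 3*e3


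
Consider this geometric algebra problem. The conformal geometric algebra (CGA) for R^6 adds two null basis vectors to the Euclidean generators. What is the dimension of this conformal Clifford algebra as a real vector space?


The conformal model of R^6 uses Cl(7,1): the 6 Euclidean generators plus two extra orthogonal generators e+ (e+^2 = +1) and e- (e-^2 = -1), from which the null vectors e0, einf are built.
Number of generators m = 6 + 2 = 8.
dim Cl(p,q) = 2^m = 2^8 = 256


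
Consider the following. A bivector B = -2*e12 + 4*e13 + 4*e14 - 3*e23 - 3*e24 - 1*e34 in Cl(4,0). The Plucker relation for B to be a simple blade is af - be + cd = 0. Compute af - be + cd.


Plucker relation: af - be + cd
a*f = (-2)*(-1) = 2
b*e = 4*(-3) = -12
c*d = 4*(-3) = -12
af - be + cd = 2 - (-12) + (-12)
= 2


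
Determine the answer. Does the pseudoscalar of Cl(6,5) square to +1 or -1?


The pseudoscalar I = e1...e_n (product of all n generators) of Cl(p,q) satisfies I^2 = (-1)^(q + n(n-1)/2).
p = 6, q = 5, n = p + q = 11
n(n-1)/2 = 11 * 10 / 2 = 55
Exponent = q + n(n-1)/2 = 5 + 55 = 60
I^2 = (-1)^60 = +1


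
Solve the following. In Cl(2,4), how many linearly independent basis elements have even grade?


Even subalgebra dimension = 2^(n-1)
n = 2 + 4 = 6
2^(6 - 1) = 2^5 = 32
Verification: sum of C(6,k) for even k = 1 + 15 + 15 + 1 = 32
Result = 32


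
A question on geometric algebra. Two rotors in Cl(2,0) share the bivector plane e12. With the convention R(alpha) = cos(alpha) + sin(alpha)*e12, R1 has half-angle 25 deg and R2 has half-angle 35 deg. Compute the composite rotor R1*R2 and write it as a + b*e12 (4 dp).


Same-plane rotors commute and their half-angles add:
R1*R2 = cos(a1 + a2) + sin(a1 + a2)*e12.
a1 + a2 = 25 + 35 = 60 deg
cos(60 deg) = 0.5000
sin(60 deg) = 0.8660
R1*R2 = 0.5000 + 0.8660*e12


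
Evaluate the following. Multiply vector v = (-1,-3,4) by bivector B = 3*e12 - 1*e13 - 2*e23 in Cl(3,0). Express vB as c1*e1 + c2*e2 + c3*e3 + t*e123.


vB has grade-1 (vector) and grade-3 (trivector) parts: vB = (v _| B) + (v ^ B).
Vector part <vB>_1:
  e1: -v2*b12 - v3*b13 = -(-3)*(3) - (4)*(-1) = 13
  e2: v1*b12 - v3*b23 = (-1)*(3) - (4)*(-2) = 5
  e3: v1*b13 + v2*b23 = (-1)*(-1) + (-3)*(-2) = 7
Trivector part <vB>_3:
  e123: v1*b23 - v2*b13 + v3*b12 = (-1)*(-2) - (-3)*(-1) + (4)*(3) = 11
vB = 13*e1 + 5*e2 + 7*e3 + 11*e123


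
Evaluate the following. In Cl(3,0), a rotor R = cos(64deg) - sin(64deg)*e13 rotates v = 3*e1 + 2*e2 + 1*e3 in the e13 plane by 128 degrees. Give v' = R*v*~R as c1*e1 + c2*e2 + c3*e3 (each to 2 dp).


Rotor R = cos(64deg) - sin(64deg)*e13
Rotation angle theta = 2 * 64 = 128 degrees in the e13 plane (e1 -> e3).
The component perpendicular to the plane (e2) is invariant: v'_2 = v2 = 2.00
cos(128deg) = -0.6157, sin(128deg) = 0.7880
v'_1 = v1*cos(theta) - v3*sin(theta) = 3*(-0.6157) - 1*0.7880 = -2.63
v'_3 = v1*sin(theta) + v3*cos(theta) = 3*0.7880 + 1*(-0.6157) = 1.75
v' = -2.63*e1 + 2.00*e2 + 1.75*e3


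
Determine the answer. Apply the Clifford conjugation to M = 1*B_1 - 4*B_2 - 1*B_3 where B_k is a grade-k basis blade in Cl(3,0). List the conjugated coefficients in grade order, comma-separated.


Clifford conjugate sign for grade k: (-1)^(k(k+1)/2)
Grade 1: (-1)^(1*2/2) = (-1)^1 = -1, coeff 1 -> -1
Grade 2: (-1)^(2*3/2) = (-1)^3 = -1, coeff -4 -> 4
Grade 3: (-1)^(3*4/2) = (-1)^6 = 1, coeff -1 -> -1
Conjugated coefficients: -1, 4, -1


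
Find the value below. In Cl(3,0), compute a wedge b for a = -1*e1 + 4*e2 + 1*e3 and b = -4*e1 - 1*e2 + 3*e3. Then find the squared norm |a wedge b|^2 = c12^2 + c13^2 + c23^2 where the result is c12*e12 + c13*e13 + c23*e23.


a wedge b = (a1*b2 - a2*b1)*e12 + (a1*b3 - a3*b1)*e13 + (a2*b3 - a3*b2)*e23
e12 coeff: (-1)*(-1) - 4*(-4) = 1 - (-16) = 17
e13 coeff: (-1)*3 - 1*(-4) = -3 - (-4) = 1
e23 coeff: 4*3 - 1*(-1) = 12 - (-1) = 13
|a wedge b|^2 = 17^2 + 1^2 + 13^2
= 289 + 1 + 169
= 459


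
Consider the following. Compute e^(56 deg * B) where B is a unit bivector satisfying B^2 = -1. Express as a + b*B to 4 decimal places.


For a unit bivector B with B^2 = -1, the exponential series gives
e^(theta*B) = cos(theta) + sin(theta)*B (the GA analogue of Euler's formula).
theta = 56 degrees = 0.977384 rad
cos(56 deg) = 0.5592
sin(56 deg) = 0.8290
exp(theta*B) = 0.5592 + 0.8290*B


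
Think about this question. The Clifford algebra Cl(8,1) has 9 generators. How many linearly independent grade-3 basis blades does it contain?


Number of grade-k basis blades in Cl(p,q) with n = p + q is C(n, k).
n = 8 + 1 = 9
C(9, 3) = 9! / (3! * 6!)
= 362880 / (6 * 720)
= 84


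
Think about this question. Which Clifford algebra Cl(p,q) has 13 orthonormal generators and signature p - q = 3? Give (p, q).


We need p + q = 13 and p - q = 3.
Adding: 2p = 13 + 3 = 16, so p = 8.
Then q = 13 - 8 = 5.
(p, q) = (8, 5)


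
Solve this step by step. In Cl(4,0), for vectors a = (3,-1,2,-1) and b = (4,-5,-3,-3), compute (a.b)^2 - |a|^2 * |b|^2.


a . b = 3*4 + (-1)*(-5) + 2*(-3) + (-1)*(-3)
= 12 + 5 + (-6) + 3 = 14
|a|^2 = 3^2 + (-1)^2 + 2^2 + (-1)^2 = 15
|b|^2 = 4^2 + (-5)^2 + (-3)^2 + (-3)^2 = 59
(a.b)^2 = 14^2 = 196
|a|^2 * |b|^2 = 15 * 59 = 885
Result = 196 - 885 = -689


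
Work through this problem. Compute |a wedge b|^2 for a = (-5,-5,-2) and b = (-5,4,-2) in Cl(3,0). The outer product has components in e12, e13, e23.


a wedge b = (a1*b2 - a2*b1)*e12 + (a1*b3 - a3*b1)*e13 + (a2*b3 - a3*b2)*e23
e12 coeff: (-5)*4 - (-5)*(-5) = -20 - 25 = -45
e13 coeff: (-5)*(-2) - (-2)*(-5) = 10 - 10 = 0
e23 coeff: (-5)*(-2) - (-2)*4 = 10 - (-8) = 18
|a wedge b|^2 = (-45)^2 + 0^2 + 18^2
= 2025 + 0 + 324
= 2349


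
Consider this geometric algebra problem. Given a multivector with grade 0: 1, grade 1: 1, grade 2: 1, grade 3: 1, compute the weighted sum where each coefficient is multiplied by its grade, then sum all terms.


Grade-weighted sum = sum of grade_k * coefficient_k
0*1 = 0
1*1 = 1
2*1 = 2
3*1 = 3
Total = 0 + 1 + 2 + 3 = 6


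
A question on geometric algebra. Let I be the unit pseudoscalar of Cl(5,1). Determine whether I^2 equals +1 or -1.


The pseudoscalar I = e1...e_n (product of all n generators) of Cl(p,q) satisfies I^2 = (-1)^(q + n(n-1)/2).
p = 5, q = 1, n = p + q = 6
n(n-1)/2 = 6 * 5 / 2 = 15
Exponent = q + n(n-1)/2 = 1 + 15 = 16
I^2 = (-1)^16 = +1


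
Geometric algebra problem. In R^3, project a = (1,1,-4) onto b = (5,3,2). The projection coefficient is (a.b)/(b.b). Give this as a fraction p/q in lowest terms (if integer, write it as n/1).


Projection coefficient = (a . b) / (b . b)
a . b = 1*5 + 1*3 + (-4)*2
= 5 + 3 + (-8) = 0
b . b = 5^2 + 3^2 + 2^2
= 25 + 9 + 4 = 38
Coefficient = 0/38
In lowest terms: 0/1


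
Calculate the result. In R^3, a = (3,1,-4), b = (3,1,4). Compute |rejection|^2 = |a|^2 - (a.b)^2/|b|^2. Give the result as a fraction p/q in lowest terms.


|a|^2 = 3^2 + 1^2 + (-4)^2 = 26
|b|^2 = 3^2 + 1^2 + 4^2 = 26
a . b = 3*3 + 1*1 + (-4)*4 = -6
(a.b)^2 = (-6)^2 = 36
|rej|^2 = 26 - 36/26
= (676 - 36)/26
= 640/26
In lowest terms: 320/13


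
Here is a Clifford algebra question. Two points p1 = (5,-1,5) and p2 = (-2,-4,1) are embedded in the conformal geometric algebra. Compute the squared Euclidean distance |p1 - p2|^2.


p1 - p2 = (7, 3, 4)
|p1 - p2|^2 = 7^2 + 3^2 + 4^2
= 49 + 9 + 16
= 74


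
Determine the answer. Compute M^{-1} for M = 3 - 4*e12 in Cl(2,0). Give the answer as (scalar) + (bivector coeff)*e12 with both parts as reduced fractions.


M = 3 - 4*e12, where e12^2 = -1.
Since M commutes with its reverse ~M = a - b*e12, M * ~M = a^2 - b^2*e12^2 = a^2 + b^2.
So M^{-1} = ~M / (a^2 + b^2) = (a - b*e12)/(a^2 + b^2).
a^2 + b^2 = 9 + 16 = 25
Scalar part = 3/25 = 3/25
Bivector coeff = 4/25 = 4/25
M^{-1} = 3/25 + 4/25*e12


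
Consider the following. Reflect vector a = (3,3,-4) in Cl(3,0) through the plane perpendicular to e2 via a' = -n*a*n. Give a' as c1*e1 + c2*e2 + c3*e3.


Reflection formula: a' = -n*a*n, with n = e2 (unit vector, n^2 = 1).
For reflection through hyperplane perp to e2:
The component along e2 flips sign, others stay.
a = (3, 3, -4)
a' = (3, -3, -4)
a' = 3*e1 - 3*e2 - 4*e3


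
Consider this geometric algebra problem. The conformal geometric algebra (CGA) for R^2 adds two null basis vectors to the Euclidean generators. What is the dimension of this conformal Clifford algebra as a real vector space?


The conformal model of R^2 uses Cl(3,1): the 2 Euclidean generators plus two extra orthogonal generators e+ (e+^2 = +1) and e- (e-^2 = -1), from which the null vectors e0, einf are built.
Number of generators m = 2 + 2 = 4.
dim Cl(p,q) = 2^m = 2^4 = 16


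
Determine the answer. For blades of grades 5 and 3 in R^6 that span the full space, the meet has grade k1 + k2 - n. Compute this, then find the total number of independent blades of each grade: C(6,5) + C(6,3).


Meet grade = grade(A) + grade(B) - n
= 5 + 3 - 6 = 2
C(6,5) = 6
C(6,3) = 20
dim_A + dim_B = 6 + 20 = 26


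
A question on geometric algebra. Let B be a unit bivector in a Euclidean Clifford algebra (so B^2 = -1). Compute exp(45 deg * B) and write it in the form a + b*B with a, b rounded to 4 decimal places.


For a unit bivector B with B^2 = -1, the exponential series gives
e^(theta*B) = cos(theta) + sin(theta)*B (the GA analogue of Euler's formula).
theta = 45 degrees = 0.785398 rad
cos(45 deg) = 0.7071
sin(45 deg) = 0.7071
exp(theta*B) = 0.7071 + 0.7071*B


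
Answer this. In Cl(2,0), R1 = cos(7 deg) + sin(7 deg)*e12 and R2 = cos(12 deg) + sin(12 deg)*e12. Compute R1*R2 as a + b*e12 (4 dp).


Same-plane rotors commute and their half-angles add:
R1*R2 = cos(a1 + a2) + sin(a1 + a2)*e12.
a1 + a2 = 7 + 12 = 19 deg
cos(19 deg) = 0.9455
sin(19 deg) = 0.3256
R1*R2 = 0.9455 + 0.3256*e12


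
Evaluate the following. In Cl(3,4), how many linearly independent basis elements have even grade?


Even subalgebra dimension = 2^(n-1)
n = 3 + 4 = 7
2^(7 - 1) = 2^6 = 64
Verification: sum of C(7,k) for even k = 1 + 21 + 35 + 7 = 64
Result = 64


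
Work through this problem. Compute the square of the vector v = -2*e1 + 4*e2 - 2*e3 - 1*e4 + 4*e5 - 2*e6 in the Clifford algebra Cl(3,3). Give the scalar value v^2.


v^2 = sum of c_i^2 * e_i^2
Positive signature terms (e_i^2 = +1): (-2)^2 + 4^2 + (-2)^2 = 24
Negative signature terms (e_j^2 = -1): (-1)^2 + 4^2 + (-2)^2 = 21
v^2 = 24 - 21 = 3


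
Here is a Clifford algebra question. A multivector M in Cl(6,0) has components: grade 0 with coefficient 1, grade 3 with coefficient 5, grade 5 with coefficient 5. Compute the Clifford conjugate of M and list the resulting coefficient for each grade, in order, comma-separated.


Clifford conjugate sign for grade k: (-1)^(k(k+1)/2)
Grade 0: (-1)^(0*1/2) = (-1)^0 = 1, coeff 1 -> 1
Grade 3: (-1)^(3*4/2) = (-1)^6 = 1, coeff 5 -> 5
Grade 5: (-1)^(5*6/2) = (-1)^15 = -1, coeff 5 -> -5
Conjugated coefficients: 1, 5, -5


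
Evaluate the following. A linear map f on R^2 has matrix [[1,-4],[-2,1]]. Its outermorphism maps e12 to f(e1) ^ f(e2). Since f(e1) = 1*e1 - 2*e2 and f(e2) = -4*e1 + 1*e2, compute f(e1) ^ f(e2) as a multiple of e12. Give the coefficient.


The outermorphism of a linear map f sends e1^e2 to f(e1)^f(e2).
f(e1) = 1*e1 - 2*e2
f(e2) = -4*e1 + 1*e2
f(e1) ^ f(e2) = (1*e1 - 2*e2) ^ (-4*e1 + 1*e2)
= 1*1*e12 + (-2)*(-4)*e21
= (1 - 8)*e12
= -7*e12
Coefficient = -7


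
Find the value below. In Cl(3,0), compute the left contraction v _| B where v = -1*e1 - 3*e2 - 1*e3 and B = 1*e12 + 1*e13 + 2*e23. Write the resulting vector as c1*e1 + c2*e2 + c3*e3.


Left contraction v _| B = <vB>_1 (grade-1 part of the geometric product vB).
Using e1_|e12 = e2, e2_|e12 = -e1, e1_|e13 = e3, e3_|e13 = -e1, e2_|e23 = e3, e3_|e23 = -e2:
e1 coeff: -v2*b12 - v3*b13 = -(-3)*(1) - (-1)*(1) = 4
e2 coeff: v1*b12 - v3*b23 = (-1)*(1) - (-1)*(2) = 1
e3 coeff: v1*b13 + v2*b23 = (-1)*(1) + (-3)*(2) = -7
v _| B = 4*e1 + 1*e2 - 7*e3


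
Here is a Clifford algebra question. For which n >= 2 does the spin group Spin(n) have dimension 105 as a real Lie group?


dim Spin(n) = dim so(n) = n(n-1)/2.
Solve n(n-1)/2 = 105, i.e. n^2 - n - 210 = 0.
Discriminant = 1 + 8*105 = 841
n = (1 + sqrt(841))/2 = (1 + 29)/2 = 15


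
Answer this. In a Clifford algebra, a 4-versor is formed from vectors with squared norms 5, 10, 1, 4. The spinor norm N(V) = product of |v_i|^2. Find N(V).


Spinor norm N(V) = |v1|^2 * |v2|^2 * ... * |v4|^2
= 5 * 10 * 1 * 4
Running product: 5, 50, 50, 200
N(V) = 200


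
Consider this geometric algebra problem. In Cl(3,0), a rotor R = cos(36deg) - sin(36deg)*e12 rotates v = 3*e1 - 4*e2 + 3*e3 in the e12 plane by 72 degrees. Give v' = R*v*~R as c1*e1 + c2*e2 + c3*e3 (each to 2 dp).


Rotor R = cos(36deg) - sin(36deg)*e12
Rotation angle theta = 2 * 36 = 72 degrees in the e12 plane (e1 -> e2).
The component perpendicular to the plane (e3) is invariant: v'_3 = v3 = 3.00
cos(72deg) = 0.3090, sin(72deg) = 0.9511
v'_1 = v1*cos(theta) - v2*sin(theta) = 3*0.3090 - (-4)*0.9511 = 4.73
v'_2 = v1*sin(theta) + v2*cos(theta) = 3*0.9511 + (-4)*0.3090 = 1.62
v' = 4.73*e1 + 1.62*e2 + 3.00*e3


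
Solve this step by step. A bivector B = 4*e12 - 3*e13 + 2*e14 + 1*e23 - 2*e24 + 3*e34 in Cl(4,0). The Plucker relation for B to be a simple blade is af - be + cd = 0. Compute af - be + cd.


Plucker relation: af - be + cd
a*f = 4*3 = 12
b*e = (-3)*(-2) = 6
c*d = 2*1 = 2
af - be + cd = 12 - 6 + 2
= 8


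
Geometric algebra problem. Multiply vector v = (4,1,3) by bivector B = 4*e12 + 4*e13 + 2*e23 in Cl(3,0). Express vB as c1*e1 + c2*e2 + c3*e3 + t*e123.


vB has grade-1 (vector) and grade-3 (trivector) parts: vB = (v _| B) + (v ^ B).
Vector part <vB>_1:
  e1: -v2*b12 - v3*b13 = -(1)*(4) - (3)*(4) = -16
  e2: v1*b12 - v3*b23 = (4)*(4) - (3)*(2) = 10
  e3: v1*b13 + v2*b23 = (4)*(4) + (1)*(2) = 18
Trivector part <vB>_3:
  e123: v1*b23 - v2*b13 + v3*b12 = (4)*(2) - (1)*(4) + (3)*(4) = 16
vB = -16*e1 + 10*e2 + 18*e3 + 16*e123


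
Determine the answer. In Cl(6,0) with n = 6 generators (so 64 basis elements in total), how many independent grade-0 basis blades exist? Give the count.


Number of grade-k basis blades in Cl(p,q) with n = p + q is C(n, k).
n = 6 + 0 = 6
C(6, 0) = 6! / (0! * 6!)
= 720 / (1 * 720)
= 1


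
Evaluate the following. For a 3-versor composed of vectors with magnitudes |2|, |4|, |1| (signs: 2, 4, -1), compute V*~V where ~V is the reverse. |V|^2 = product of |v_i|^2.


Each vector v_i has |v_i|^2 = s_i^2
Squared scales: 2^2 = 4, 4^2 = 16, (-1)^2 = 1
|V|^2 = 4 * 16 * 1
= 64


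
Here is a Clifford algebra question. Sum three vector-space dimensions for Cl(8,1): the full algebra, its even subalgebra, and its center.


n = 8 + 1 = 9
Total dim = 2^9 = 512
Even subalgebra dim = 2^8 = 256
n is odd, so center dim = 2
Sum = 512 + 256 + 2 = 770


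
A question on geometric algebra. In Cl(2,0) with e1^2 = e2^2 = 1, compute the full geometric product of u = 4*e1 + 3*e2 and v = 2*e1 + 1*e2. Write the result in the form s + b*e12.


Expand: (4*e1 + 3*e2)(2*e1 + 1*e2)
= 4*2*e1e1 + 4*1*e1e2 + 3*2*e2e1 + 3*1*e2e2
Using e1^2 = e2^2 = 1, e2e1 = -e1e2:
Scalar part s = 4*2 + 3*1 = 8 + 3 = 11
Bivector part b = 4*1 - 3*2 = 4 - 6 = -2
uv = 11 - 2*e12


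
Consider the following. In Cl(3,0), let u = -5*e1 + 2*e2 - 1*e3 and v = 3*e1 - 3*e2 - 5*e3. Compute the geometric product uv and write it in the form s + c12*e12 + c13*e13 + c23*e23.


In Cl(3,0): e_i^2 = 1, e_ie_j = -e_je_i for i != j.
Scalar part = u . v = (-5)*3 + 2*(-3) + (-1)*(-5)
= -15 + (-6) + 5 = -16
e12 coeff = (-5)*(-3) - 2*3 = 15 - 6 = 9
e13 coeff = (-5)*(-5) - (-1)*3 = 25 - (-3) = 28
e23 coeff = 2*(-5) - (-1)*(-3) = -10 - 3 = -13
uv = -16 + 9*e12 + 28*e13 - 13*e23


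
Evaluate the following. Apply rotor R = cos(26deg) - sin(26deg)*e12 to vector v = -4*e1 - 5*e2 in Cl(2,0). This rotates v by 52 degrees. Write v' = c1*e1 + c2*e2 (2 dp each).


Rotor R = cos(26deg) - sin(26deg)*e12
Rotation angle theta = 2 * 26 = 52 degrees
v' = R*v*~R rotates v by theta.
cos(52deg) = 0.6157, sin(52deg) = 0.7880
v'_1 = -4*cos(52deg) - (-5)*sin(52deg)
= -4*0.6157 - (-5)*0.7880
= 1.48
v'_2 = -4*sin(52deg) + (-5)*cos(52deg)
= -4*0.7880 + (-5)*0.6157
= -6.23
v' = 1.48*e1 - 6.23*e2


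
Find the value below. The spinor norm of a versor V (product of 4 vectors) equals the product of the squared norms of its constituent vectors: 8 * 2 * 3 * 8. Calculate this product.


Spinor norm N(V) = |v1|^2 * |v2|^2 * ... * |v4|^2
= 8 * 2 * 3 * 8
Running product: 8, 16, 48, 384
N(V) = 384


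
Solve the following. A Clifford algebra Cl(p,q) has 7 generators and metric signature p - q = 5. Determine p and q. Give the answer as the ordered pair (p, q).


We need p + q = 7 and p - q = 5.
Adding: 2p = 7 + 5 = 12, so p = 6.
Then q = 7 - 6 = 1.
(p, q) = (6, 1)


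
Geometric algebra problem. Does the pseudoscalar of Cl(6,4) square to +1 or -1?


The pseudoscalar I = e1...e_n (product of all n generators) of Cl(p,q) satisfies I^2 = (-1)^(q + n(n-1)/2).
p = 6, q = 4, n = p + q = 10
n(n-1)/2 = 10 * 9 / 2 = 45
Exponent = q + n(n-1)/2 = 4 + 45 = 49
I^2 = (-1)^49 = -1


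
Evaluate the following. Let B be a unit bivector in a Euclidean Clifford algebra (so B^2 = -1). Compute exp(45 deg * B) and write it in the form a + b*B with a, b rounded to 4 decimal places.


For a unit bivector B with B^2 = -1, the exponential series gives
e^(theta*B) = cos(theta) + sin(theta)*B (the GA analogue of Euler's formula).
theta = 45 degrees = 0.785398 rad
cos(45 deg) = 0.7071
sin(45 deg) = 0.7071
exp(theta*B) = 0.7071 + 0.7071*B


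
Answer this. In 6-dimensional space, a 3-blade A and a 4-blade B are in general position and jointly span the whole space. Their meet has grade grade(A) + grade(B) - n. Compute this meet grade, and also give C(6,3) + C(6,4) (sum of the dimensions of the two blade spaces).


Meet grade = grade(A) + grade(B) - n
= 3 + 4 - 6 = 1
C(6,3) = 20
C(6,4) = 15
dim_A + dim_B = 20 + 15 = 35


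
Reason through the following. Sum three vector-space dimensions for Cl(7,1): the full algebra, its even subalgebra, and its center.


n = 7 + 1 = 8
Total dim = 2^8 = 256
Even subalgebra dim = 2^7 = 128
n is even, so center dim = 1
Sum = 256 + 128 + 1 = 385


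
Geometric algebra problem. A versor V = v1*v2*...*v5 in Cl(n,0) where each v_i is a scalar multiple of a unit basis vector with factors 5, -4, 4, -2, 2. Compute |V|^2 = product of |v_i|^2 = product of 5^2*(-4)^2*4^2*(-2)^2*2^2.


Each vector v_i has |v_i|^2 = s_i^2
Squared scales: 5^2 = 25, (-4)^2 = 16, 4^2 = 16, (-2)^2 = 4, 2^2 = 4
|V|^2 = 25 * 16 * 16 * 4 * 4
= 102400


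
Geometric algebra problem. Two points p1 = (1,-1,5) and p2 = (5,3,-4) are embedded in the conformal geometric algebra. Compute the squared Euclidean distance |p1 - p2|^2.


p1 - p2 = (-4, -4, 9)
|p1 - p2|^2 = (-4)^2 + (-4)^2 + 9^2
= 16 + 16 + 81
= 113


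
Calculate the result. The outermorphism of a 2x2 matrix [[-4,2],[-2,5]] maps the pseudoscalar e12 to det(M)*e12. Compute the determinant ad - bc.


The outermorphism of a linear map f sends e1^e2 to f(e1)^f(e2).
f(e1) = -4*e1 - 2*e2
f(e2) = 2*e1 + 5*e2
f(e1) ^ f(e2) = (-4*e1 - 2*e2) ^ (2*e1 + 5*e2)
= (-4)*5*e12 + (-2)*2*e21
= (-20 - (-4))*e12
= -16*e12
Coefficient = -16


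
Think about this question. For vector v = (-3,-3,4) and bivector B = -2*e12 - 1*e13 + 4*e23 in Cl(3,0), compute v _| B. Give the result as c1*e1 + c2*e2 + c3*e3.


Left contraction v _| B = <vB>_1 (grade-1 part of the geometric product vB).
Using e1_|e12 = e2, e2_|e12 = -e1, e1_|e13 = e3, e3_|e13 = -e1, e2_|e23 = e3, e3_|e23 = -e2:
e1 coeff: -v2*b12 - v3*b13 = -(-3)*(-2) - (4)*(-1) = -2
e2 coeff: v1*b12 - v3*b23 = (-3)*(-2) - (4)*(4) = -10
e3 coeff: v1*b13 + v2*b23 = (-3)*(-1) + (-3)*(4) = -9
v _| B = -2*e1 - 10*e2 - 9*e3


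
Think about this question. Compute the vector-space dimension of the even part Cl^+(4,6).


Even subalgebra dimension = 2^(n-1)
n = 4 + 6 = 10
2^(10 - 1) = 2^9 = 512
Verification: sum of C(10,k) for even k = 1 + 45 + 210 + 210 + 45 + 1 = 512
Result = 512


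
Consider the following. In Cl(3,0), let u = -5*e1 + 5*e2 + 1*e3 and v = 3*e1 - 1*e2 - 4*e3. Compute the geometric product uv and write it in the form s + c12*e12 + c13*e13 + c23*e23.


In Cl(3,0): e_i^2 = 1, e_ie_j = -e_je_i for i != j.
Scalar part = u . v = (-5)*3 + 5*(-1) + 1*(-4)
= -15 + (-5) + (-4) = -24
e12 coeff = (-5)*(-1) - 5*3 = 5 - 15 = -10
e13 coeff = (-5)*(-4) - 1*3 = 20 - 3 = 17
e23 coeff = 5*(-4) - 1*(-1) = -20 - (-1) = -19
uv = -24 - 10*e12 + 17*e13 - 19*e23


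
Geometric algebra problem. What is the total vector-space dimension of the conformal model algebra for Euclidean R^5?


The conformal model of R^5 uses Cl(6,1): the 5 Euclidean generators plus two extra orthogonal generators e+ (e+^2 = +1) and e- (e-^2 = -1), from which the null vectors e0, einf are built.
Number of generators m = 5 + 2 = 7.
dim Cl(p,q) = 2^m = 2^7 = 128


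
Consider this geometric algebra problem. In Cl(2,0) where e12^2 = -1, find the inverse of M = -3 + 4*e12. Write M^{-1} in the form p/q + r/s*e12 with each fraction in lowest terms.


M = -3 + 4*e12, where e12^2 = -1.
Since M commutes with its reverse ~M = a - b*e12, M * ~M = a^2 - b^2*e12^2 = a^2 + b^2.
So M^{-1} = ~M / (a^2 + b^2) = (a - b*e12)/(a^2 + b^2).
a^2 + b^2 = 9 + 16 = 25
Scalar part = -3/25 = -3/25
Bivector coeff = -4/25 = -4/25
M^{-1} = -3/25 - 4/25*e12


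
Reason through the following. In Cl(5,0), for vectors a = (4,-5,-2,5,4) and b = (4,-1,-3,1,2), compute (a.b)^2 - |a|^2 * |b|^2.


a . b = 4*4 + (-5)*(-1) + (-2)*(-3) + 5*1 + 4*2
= 16 + 5 + 6 + 5 + 8 = 40
|a|^2 = 4^2 + (-5)^2 + (-2)^2 + 5^2 + 4^2 = 86
|b|^2 = 4^2 + (-1)^2 + (-3)^2 + 1^2 + 2^2 = 31
(a.b)^2 = 40^2 = 1600
|a|^2 * |b|^2 = 86 * 31 = 2666
Result = 1600 - 2666 = -1066


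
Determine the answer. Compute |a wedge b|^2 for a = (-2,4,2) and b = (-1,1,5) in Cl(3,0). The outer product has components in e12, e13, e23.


a wedge b = (a1*b2 - a2*b1)*e12 + (a1*b3 - a3*b1)*e13 + (a2*b3 - a3*b2)*e23
e12 coeff: (-2)*1 - 4*(-1) = -2 - (-4) = 2
e13 coeff: (-2)*5 - 2*(-1) = -10 - (-2) = -8
e23 coeff: 4*5 - 2*1 = 20 - 2 = 18
|a wedge b|^2 = 2^2 + (-8)^2 + 18^2
= 4 + 64 + 324
= 392


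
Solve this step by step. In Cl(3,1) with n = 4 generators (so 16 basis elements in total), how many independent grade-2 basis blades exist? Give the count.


Number of grade-k basis blades in Cl(p,q) with n = p + q is C(n, k).
n = 3 + 1 = 4
C(4, 2) = 4! / (2! * 2!)
= 24 / (2 * 2)
= 6


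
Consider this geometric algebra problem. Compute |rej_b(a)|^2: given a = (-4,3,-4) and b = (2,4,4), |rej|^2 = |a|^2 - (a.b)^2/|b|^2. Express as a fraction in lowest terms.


|a|^2 = (-4)^2 + 3^2 + (-4)^2 = 41
|b|^2 = 2^2 + 4^2 + 4^2 = 36
a . b = (-4)*2 + 3*4 + (-4)*4 = -12
(a.b)^2 = (-12)^2 = 144
|rej|^2 = 41 - 144/36
= (1476 - 144)/36
= 1332/36
In lowest terms: 37/1


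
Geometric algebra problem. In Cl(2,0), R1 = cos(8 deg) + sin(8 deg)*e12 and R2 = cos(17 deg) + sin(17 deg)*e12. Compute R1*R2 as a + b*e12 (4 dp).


Same-plane rotors commute and their half-angles add:
R1*R2 = cos(a1 + a2) + sin(a1 + a2)*e12.
a1 + a2 = 8 + 17 = 25 deg
cos(25 deg) = 0.9063
sin(25 deg) = 0.4226
R1*R2 = 0.9063 + 0.4226*e12


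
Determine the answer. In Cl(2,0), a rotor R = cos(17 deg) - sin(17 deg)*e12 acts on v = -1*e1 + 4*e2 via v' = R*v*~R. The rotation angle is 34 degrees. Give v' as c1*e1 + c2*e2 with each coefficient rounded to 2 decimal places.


Rotor R = cos(17deg) - sin(17deg)*e12
Rotation angle theta = 2 * 17 = 34 degrees
v' = R*v*~R rotates v by theta.
cos(34deg) = 0.8290, sin(34deg) = 0.5592
v'_1 = -1*cos(34deg) - 4*sin(34deg)
= -1*0.8290 - 4*0.5592
= -3.07
v'_2 = -1*sin(34deg) + 4*cos(34deg)
= -1*0.5592 + 4*0.8290
= 2.76
v' = -3.07*e1 + 2.76*e2


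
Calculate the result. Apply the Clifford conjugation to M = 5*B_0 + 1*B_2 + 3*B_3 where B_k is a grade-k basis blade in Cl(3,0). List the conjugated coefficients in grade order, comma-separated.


Clifford conjugate sign for grade k: (-1)^(k(k+1)/2)
Grade 0: (-1)^(0*1/2) = (-1)^0 = 1, coeff 5 -> 5
Grade 2: (-1)^(2*3/2) = (-1)^3 = -1, coeff 1 -> -1
Grade 3: (-1)^(3*4/2) = (-1)^6 = 1, coeff 3 -> 3
Conjugated coefficients: 5, -1, 3


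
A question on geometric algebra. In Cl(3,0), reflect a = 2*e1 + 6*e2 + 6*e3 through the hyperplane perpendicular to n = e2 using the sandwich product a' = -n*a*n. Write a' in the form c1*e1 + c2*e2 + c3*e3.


Reflection formula: a' = -n*a*n, with n = e2 (unit vector, n^2 = 1).
For reflection through hyperplane perp to e2:
The component along e2 flips sign, others stay.
a = (2, 6, 6)
a' = (2, -6, 6)
a' = 2*e1 - 6*e2 + 6*e3


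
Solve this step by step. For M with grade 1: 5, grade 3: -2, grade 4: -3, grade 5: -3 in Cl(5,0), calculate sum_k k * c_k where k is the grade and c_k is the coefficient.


Grade-weighted sum = sum of grade_k * coefficient_k
1*5 = 5
3*(-2) = -6
4*(-3) = -12
5*(-3) = -15
Total = 5 + (-6) + (-12) + (-15) = -28


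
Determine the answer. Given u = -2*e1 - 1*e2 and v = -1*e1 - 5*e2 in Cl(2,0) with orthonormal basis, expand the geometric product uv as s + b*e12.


Expand: (-2*e1 - 1*e2)(-1*e1 - 5*e2)
= (-2)*(-1)*e1e1 + (-2)*(-5)*e1e2 + (-1)*(-1)*e2e1 + (-1)*(-5)*e2e2
Using e1^2 = e2^2 = 1, e2e1 = -e1e2:
Scalar part s = (-2)*(-1) + (-1)*(-5) = 2 + 5 = 7
Bivector part b = (-2)*(-5) - (-1)*(-1) = 10 - 1 = 9
uv = 7 + 9*e12


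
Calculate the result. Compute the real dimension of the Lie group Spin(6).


Spin(n) double-covers SO(n); both have Lie algebra so(n) of dimension n(n-1)/2.
n = 6
n(n-1) = 6 * 5 = 30
dim Spin(6) = 30/2 = 15


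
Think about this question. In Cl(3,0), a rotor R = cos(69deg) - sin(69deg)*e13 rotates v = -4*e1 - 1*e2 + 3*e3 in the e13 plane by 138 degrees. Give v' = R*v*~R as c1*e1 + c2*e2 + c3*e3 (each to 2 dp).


Rotor R = cos(69deg) - sin(69deg)*e13
Rotation angle theta = 2 * 69 = 138 degrees in the e13 plane (e1 -> e3).
The component perpendicular to the plane (e2) is invariant: v'_2 = v2 = -1.00
cos(138deg) = -0.7431, sin(138deg) = 0.6691
v'_1 = v1*cos(theta) - v3*sin(theta) = -4*(-0.7431) - 3*0.6691 = 0.97
v'_3 = v1*sin(theta) + v3*cos(theta) = -4*0.6691 + 3*(-0.7431) = -4.91
v' = 0.97*e1 - 1.00*e2 - 4.91*e3


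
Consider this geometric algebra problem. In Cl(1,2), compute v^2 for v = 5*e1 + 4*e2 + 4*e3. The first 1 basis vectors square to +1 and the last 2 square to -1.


v^2 = sum of c_i^2 * e_i^2
Positive signature terms (e_i^2 = +1): 5^2 = 25
Negative signature terms (e_j^2 = -1): 4^2 + 4^2 = 32
v^2 = 25 - 32 = -7


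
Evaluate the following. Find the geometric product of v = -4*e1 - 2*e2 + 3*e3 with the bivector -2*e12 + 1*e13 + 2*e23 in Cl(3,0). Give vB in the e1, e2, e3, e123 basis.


vB has grade-1 (vector) and grade-3 (trivector) parts: vB = (v _| B) + (v ^ B).
Vector part <vB>_1:
  e1: -v2*b12 - v3*b13 = -(-2)*(-2) - (3)*(1) = -7
  e2: v1*b12 - v3*b23 = (-4)*(-2) - (3)*(2) = 2
  e3: v1*b13 + v2*b23 = (-4)*(1) + (-2)*(2) = -8
Trivector part <vB>_3:
  e123: v1*b23 - v2*b13 + v3*b12 = (-4)*(2) - (-2)*(1) + (3)*(-2) = -12
vB = -7*e1 + 2*e2 - 8*e3 - 12*e123


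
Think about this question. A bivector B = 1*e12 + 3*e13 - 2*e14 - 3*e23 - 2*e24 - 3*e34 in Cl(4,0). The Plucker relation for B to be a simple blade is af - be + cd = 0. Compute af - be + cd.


Plucker relation: af - be + cd
a*f = 1*(-3) = -3
b*e = 3*(-2) = -6
c*d = (-2)*(-3) = 6
af - be + cd = -3 - (-6) + 6
= 9


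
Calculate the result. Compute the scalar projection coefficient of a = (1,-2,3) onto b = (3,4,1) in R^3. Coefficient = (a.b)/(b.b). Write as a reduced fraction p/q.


Projection coefficient = (a . b) / (b . b)
a . b = 1*3 + (-2)*4 + 3*1
= 3 + (-8) + 3 = -2
b . b = 3^2 + 4^2 + 1^2
= 9 + 16 + 1 = 26
Coefficient = -2/26
In lowest terms: -1/13


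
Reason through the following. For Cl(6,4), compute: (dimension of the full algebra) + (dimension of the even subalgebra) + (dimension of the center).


n = 6 + 4 = 10
Total dim = 2^10 = 1024
Even subalgebra dim = 2^9 = 512
n is even, so center dim = 1
Sum = 1024 + 512 + 1 = 1537


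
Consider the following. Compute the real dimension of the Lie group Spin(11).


Spin(n) double-covers SO(n); both have Lie algebra so(n) of dimension n(n-1)/2.
n = 11
n(n-1) = 11 * 10 = 110
dim Spin(11) = 110/2 = 55


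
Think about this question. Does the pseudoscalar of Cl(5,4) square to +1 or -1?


The pseudoscalar I = e1...e_n (product of all n generators) of Cl(p,q) satisfies I^2 = (-1)^(q + n(n-1)/2).
p = 5, q = 4, n = p + q = 9
n(n-1)/2 = 9 * 8 / 2 = 36
Exponent = q + n(n-1)/2 = 4 + 36 = 40
I^2 = (-1)^40 = +1


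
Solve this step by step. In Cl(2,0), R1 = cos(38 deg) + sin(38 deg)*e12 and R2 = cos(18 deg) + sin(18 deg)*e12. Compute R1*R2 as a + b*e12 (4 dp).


Same-plane rotors commute and their half-angles add:
R1*R2 = cos(a1 + a2) + sin(a1 + a2)*e12.
a1 + a2 = 38 + 18 = 56 deg
cos(56 deg) = 0.5592
sin(56 deg) = 0.8290
R1*R2 = 0.5592 + 0.8290*e12


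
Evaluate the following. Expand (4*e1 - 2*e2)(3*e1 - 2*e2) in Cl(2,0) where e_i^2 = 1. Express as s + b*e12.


Expand: (4*e1 - 2*e2)(3*e1 - 2*e2)
= 4*3*e1e1 + 4*(-2)*e1e2 + (-2)*3*e2e1 + (-2)*(-2)*e2e2
Using e1^2 = e2^2 = 1, e2e1 = -e1e2:
Scalar part s = 4*3 + (-2)*(-2) = 12 + 4 = 16
Bivector part b = 4*(-2) - (-2)*3 = -8 - (-6) = -2
uv = 16 - 2*e12


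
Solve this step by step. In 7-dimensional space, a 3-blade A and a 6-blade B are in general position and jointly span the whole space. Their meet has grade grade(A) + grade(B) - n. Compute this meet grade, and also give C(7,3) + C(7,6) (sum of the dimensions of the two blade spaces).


Meet grade = grade(A) + grade(B) - n
= 3 + 6 - 7 = 2
C(7,3) = 35
C(7,6) = 7
dim_A + dim_B = 35 + 7 = 42


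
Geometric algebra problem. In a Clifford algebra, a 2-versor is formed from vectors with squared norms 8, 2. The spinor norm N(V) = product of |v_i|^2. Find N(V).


Spinor norm N(V) = |v1|^2 * |v2|^2 * ... * |v2|^2
= 8 * 2
Running product: 8, 16
N(V) = 16


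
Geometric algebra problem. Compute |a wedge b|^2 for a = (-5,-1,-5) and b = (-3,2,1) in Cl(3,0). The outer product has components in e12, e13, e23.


a wedge b = (a1*b2 - a2*b1)*e12 + (a1*b3 - a3*b1)*e13 + (a2*b3 - a3*b2)*e23
e12 coeff: (-5)*2 - (-1)*(-3) = -10 - 3 = -13
e13 coeff: (-5)*1 - (-5)*(-3) = -5 - 15 = -20
e23 coeff: (-1)*1 - (-5)*2 = -1 - (-10) = 9
|a wedge b|^2 = (-13)^2 + (-20)^2 + 9^2
= 169 + 400 + 81
= 650


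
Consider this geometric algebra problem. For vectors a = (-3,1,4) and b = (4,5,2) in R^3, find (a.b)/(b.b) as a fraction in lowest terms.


Projection coefficient = (a . b) / (b . b)
a . b = (-3)*4 + 1*5 + 4*2
= -12 + 5 + 8 = 1
b . b = 4^2 + 5^2 + 2^2
= 16 + 25 + 4 = 45
Coefficient = 1/45
In lowest terms: 1/45


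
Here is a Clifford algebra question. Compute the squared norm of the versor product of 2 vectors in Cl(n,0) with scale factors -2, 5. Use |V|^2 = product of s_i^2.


Each vector v_i has |v_i|^2 = s_i^2
Squared scales: (-2)^2 = 4, 5^2 = 25
|V|^2 = 4 * 25
= 100


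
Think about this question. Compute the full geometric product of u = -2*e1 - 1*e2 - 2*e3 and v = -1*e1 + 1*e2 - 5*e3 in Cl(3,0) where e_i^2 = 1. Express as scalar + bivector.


In Cl(3,0): e_i^2 = 1, e_ie_j = -e_je_i for i != j.
Scalar part = u . v = (-2)*(-1) + (-1)*1 + (-2)*(-5)
= 2 + (-1) + 10 = 11
e12 coeff = (-2)*1 - (-1)*(-1) = -2 - 1 = -3
e13 coeff = (-2)*(-5) - (-2)*(-1) = 10 - 2 = 8
e23 coeff = (-1)*(-5) - (-2)*1 = 5 - (-2) = 7
uv = 11 - 3*e12 + 8*e13 + 7*e23


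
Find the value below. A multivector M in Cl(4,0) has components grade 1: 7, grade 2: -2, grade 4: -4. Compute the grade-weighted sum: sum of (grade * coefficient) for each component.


Grade-weighted sum = sum of grade_k * coefficient_k
1*7 = 7
2*(-2) = -4
4*(-4) = -16
Total = 7 + (-4) + (-16) = -13


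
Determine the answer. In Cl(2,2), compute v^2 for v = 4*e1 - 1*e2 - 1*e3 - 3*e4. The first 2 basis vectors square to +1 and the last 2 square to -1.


v^2 = sum of c_i^2 * e_i^2
Positive signature terms (e_i^2 = +1): 4^2 + (-1)^2 = 17
Negative signature terms (e_j^2 = -1): (-1)^2 + (-3)^2 = 10
v^2 = 17 - 10 = 7


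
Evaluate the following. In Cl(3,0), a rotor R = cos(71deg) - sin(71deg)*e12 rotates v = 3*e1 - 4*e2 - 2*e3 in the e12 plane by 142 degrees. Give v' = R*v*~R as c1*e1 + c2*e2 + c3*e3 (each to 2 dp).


Rotor R = cos(71deg) - sin(71deg)*e12
Rotation angle theta = 2 * 71 = 142 degrees in the e12 plane (e1 -> e2).
The component perpendicular to the plane (e3) is invariant: v'_3 = v3 = -2.00
cos(142deg) = -0.7880, sin(142deg) = 0.6157
v'_1 = v1*cos(theta) - v2*sin(theta) = 3*(-0.7880) - (-4)*0.6157 = 0.10
v'_2 = v1*sin(theta) + v2*cos(theta) = 3*0.6157 + (-4)*(-0.7880) = 5.00
v' = 0.10*e1 + 5.00*e2 - 2.00*e3


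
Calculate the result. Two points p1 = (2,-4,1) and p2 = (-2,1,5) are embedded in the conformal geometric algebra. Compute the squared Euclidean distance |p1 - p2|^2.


p1 - p2 = (4, -5, -4)
|p1 - p2|^2 = 4^2 + (-5)^2 + (-4)^2
= 16 + 25 + 16
= 57


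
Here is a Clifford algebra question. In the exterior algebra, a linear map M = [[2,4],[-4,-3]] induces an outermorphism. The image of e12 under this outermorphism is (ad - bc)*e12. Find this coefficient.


The outermorphism of a linear map f sends e1^e2 to f(e1)^f(e2).
f(e1) = 2*e1 - 4*e2
f(e2) = 4*e1 - 3*e2
f(e1) ^ f(e2) = (2*e1 - 4*e2) ^ (4*e1 - 3*e2)
= 2*(-3)*e12 + (-4)*4*e21
= (-6 - (-16))*e12
= 10*e12
Coefficient = 10


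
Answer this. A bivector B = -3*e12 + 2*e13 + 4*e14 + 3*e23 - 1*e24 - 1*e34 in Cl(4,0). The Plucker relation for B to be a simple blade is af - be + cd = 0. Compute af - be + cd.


Plucker relation: af - be + cd
a*f = (-3)*(-1) = 3
b*e = 2*(-1) = -2
c*d = 4*3 = 12
af - be + cd = 3 - (-2) + 12
= 17


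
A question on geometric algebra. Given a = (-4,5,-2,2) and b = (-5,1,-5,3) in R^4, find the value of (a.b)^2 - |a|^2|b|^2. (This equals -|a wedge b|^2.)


a . b = (-4)*(-5) + 5*1 + (-2)*(-5) + 2*3
= 20 + 5 + 10 + 6 = 41
|a|^2 = (-4)^2 + 5^2 + (-2)^2 + 2^2 = 49
|b|^2 = (-5)^2 + 1^2 + (-5)^2 + 3^2 = 60
(a.b)^2 = 41^2 = 1681
|a|^2 * |b|^2 = 49 * 60 = 2940
Result = 1681 - 2940 = -1259


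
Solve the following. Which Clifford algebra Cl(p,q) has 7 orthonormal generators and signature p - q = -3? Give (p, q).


We need p + q = 7 and p - q = -3.
Adding: 2p = 7 + (-3) = 4, so p = 2.
Then q = 7 - 2 = 5.
(p, q) = (2, 5)


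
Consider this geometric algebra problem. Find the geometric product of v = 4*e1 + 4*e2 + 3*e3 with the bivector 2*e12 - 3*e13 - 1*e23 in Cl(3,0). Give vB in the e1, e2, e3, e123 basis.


vB has grade-1 (vector) and grade-3 (trivector) parts: vB = (v _| B) + (v ^ B).
Vector part <vB>_1:
  e1: -v2*b12 - v3*b13 = -(4)*(2) - (3)*(-3) = 1
  e2: v1*b12 - v3*b23 = (4)*(2) - (3)*(-1) = 11
  e3: v1*b13 + v2*b23 = (4)*(-3) + (4)*(-1) = -16
Trivector part <vB>_3:
  e123: v1*b23 - v2*b13 + v3*b12 = (4)*(-1) - (4)*(-3) + (3)*(2) = 14
vB = 1*e1 + 11*e2 - 16*e3 + 14*e123


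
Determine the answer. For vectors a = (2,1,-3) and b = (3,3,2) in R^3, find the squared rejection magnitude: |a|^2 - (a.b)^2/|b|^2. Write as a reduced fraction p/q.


|a|^2 = 2^2 + 1^2 + (-3)^2 = 14
|b|^2 = 3^2 + 3^2 + 2^2 = 22
a . b = 2*3 + 1*3 + (-3)*2 = 3
(a.b)^2 = 3^2 = 9
|rej|^2 = 14 - 9/22
= (308 - 9)/22
= 299/22
In lowest terms: 299/22


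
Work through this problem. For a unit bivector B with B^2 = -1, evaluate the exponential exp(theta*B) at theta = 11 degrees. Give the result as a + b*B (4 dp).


For a unit bivector B with B^2 = -1, the exponential series gives
e^(theta*B) = cos(theta) + sin(theta)*B (the GA analogue of Euler's formula).
theta = 11 degrees = 0.191986 rad
cos(11 deg) = 0.9816
sin(11 deg) = 0.1908
exp(theta*B) = 0.9816 + 0.1908*B
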